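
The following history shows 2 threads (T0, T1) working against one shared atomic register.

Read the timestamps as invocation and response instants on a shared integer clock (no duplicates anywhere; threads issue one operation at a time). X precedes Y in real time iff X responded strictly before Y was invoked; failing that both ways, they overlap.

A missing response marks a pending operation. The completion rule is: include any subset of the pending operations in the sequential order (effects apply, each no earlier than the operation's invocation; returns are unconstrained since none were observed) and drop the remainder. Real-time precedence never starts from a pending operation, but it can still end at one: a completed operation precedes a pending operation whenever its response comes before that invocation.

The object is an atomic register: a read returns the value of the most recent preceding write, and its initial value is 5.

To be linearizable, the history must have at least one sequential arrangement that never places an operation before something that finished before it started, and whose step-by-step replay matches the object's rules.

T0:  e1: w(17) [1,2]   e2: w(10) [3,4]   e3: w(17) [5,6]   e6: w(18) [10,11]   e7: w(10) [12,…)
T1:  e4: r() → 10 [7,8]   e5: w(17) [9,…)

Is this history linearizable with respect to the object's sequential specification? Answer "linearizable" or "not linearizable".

not linearizable

prefix check: 1..7 passes, 1..8 fails once e4's time-8 response joins
one real-time candidate order over the 4 completed operations — the atomic register replay rejects it
for example e1, e2, e3, e4 fails at step 4: e4 r() → 10 is not legal there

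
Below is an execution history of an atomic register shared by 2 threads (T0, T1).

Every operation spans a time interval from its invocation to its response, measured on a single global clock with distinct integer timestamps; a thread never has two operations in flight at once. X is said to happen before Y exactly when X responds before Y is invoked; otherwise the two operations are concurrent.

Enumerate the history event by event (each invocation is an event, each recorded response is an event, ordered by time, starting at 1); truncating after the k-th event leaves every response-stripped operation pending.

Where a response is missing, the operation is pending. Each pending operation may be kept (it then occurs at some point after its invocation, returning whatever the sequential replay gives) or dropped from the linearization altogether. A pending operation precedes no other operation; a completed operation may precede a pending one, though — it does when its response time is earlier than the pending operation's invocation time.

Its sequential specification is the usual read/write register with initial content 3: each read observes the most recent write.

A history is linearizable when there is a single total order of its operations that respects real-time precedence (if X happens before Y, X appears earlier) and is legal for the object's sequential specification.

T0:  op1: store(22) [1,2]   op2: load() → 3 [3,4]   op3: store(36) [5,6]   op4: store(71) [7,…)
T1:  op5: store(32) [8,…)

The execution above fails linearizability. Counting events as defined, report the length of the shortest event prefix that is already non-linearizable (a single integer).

events 1..3 are linearizable, e.g. via op1:
1. op1 store(22), leaving value 22
with event 4 included (op2 responding at time 4), all real-time-consistent orders fail
e.g. op1, op2: illegal at step 2, since op2 load() → 3 cannot apply there

4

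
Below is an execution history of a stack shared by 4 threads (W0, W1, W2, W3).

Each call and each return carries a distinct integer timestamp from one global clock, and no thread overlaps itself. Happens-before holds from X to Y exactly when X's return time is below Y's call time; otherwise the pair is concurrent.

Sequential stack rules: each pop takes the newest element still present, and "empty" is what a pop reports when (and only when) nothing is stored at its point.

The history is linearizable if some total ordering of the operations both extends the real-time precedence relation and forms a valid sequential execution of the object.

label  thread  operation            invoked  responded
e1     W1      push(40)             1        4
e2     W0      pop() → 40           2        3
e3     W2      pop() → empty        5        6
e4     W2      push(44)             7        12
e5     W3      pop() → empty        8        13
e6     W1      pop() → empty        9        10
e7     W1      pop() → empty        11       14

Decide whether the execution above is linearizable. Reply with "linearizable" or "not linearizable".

witness order: e1, e2, e3, e5, e6, e7, e4
step 1: e1 push(40) — stack <40>
step 2: e2 pop() → 40 — stack <>
step 3: e3 pop() → empty — stack <>
step 4: e5 pop() → empty — stack <>
step 5: e6 pop() → empty — stack <>
step 6: e7 pop() → empty — stack <>
step 7: e4 push(44) — stack <44>

linearizable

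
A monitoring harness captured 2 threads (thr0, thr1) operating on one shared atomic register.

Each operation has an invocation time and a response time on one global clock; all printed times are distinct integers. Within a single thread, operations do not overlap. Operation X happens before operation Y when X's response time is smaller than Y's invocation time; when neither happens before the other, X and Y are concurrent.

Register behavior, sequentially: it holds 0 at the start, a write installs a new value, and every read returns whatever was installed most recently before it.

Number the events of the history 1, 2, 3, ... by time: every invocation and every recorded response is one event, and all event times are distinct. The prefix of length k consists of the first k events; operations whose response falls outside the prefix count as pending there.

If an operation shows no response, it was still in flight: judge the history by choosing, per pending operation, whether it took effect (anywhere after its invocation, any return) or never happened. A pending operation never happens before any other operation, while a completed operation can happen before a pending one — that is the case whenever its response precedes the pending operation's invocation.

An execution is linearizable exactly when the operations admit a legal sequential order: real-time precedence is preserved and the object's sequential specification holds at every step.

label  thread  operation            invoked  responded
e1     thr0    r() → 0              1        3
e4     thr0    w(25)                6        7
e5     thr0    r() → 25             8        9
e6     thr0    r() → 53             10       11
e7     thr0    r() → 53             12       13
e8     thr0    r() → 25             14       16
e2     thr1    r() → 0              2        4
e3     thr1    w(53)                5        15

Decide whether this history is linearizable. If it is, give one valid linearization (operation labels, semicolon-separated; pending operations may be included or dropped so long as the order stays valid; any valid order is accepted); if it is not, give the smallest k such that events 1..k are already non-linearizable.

the violation lands at event 16, e8's response at time 16: events 1..15 linearize, events 1..16 do not
checked exhaustively: 12 real-time-consistent orders of 8 completed operations, zero legal atomic register replays
for example e1, e2, e3, e4, e5, e6, e7, e8 fails at step 6: e6 r() → 53 is not legal there
for example e1, e2, e4, e3, e5, e6, e7, e8 fails at step 5: e5 r() → 25 is not legal there

not linearizable — minimal violating prefix: 16 events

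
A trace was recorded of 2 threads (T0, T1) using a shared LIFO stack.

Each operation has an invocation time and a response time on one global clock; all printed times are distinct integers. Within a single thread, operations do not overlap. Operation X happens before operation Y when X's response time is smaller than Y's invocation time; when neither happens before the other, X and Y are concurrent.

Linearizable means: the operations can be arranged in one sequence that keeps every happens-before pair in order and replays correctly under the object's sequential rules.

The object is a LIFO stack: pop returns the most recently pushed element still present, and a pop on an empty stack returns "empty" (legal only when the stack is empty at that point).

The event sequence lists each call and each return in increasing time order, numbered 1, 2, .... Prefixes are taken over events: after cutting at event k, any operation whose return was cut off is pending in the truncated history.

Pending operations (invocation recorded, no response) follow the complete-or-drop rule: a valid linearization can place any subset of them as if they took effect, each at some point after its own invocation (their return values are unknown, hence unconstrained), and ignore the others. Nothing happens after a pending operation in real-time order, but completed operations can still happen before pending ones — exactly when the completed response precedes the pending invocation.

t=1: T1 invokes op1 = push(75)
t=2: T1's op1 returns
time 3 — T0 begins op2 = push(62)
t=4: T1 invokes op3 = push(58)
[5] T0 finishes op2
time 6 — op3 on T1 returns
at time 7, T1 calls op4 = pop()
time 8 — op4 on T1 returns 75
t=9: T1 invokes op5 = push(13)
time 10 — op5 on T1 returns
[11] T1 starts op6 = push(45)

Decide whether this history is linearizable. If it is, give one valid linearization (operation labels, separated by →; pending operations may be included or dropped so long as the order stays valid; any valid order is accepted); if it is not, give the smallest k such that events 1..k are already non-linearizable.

not linearizable — minimal violating prefix: 8 events

prefix check: 1..7 passes, 1..8 fails once op4's time-8 response joins
every one of the 2 real-time-consistent orders over 4 completed LIFO stack ops fails the sequential spec
e.g. op1, op2, op3, op4: illegal at step 4, since op4 pop() → 75 cannot apply there
e.g. op1, op3, op2, op4: illegal at step 4, since op4 pop() → 75 cannot apply there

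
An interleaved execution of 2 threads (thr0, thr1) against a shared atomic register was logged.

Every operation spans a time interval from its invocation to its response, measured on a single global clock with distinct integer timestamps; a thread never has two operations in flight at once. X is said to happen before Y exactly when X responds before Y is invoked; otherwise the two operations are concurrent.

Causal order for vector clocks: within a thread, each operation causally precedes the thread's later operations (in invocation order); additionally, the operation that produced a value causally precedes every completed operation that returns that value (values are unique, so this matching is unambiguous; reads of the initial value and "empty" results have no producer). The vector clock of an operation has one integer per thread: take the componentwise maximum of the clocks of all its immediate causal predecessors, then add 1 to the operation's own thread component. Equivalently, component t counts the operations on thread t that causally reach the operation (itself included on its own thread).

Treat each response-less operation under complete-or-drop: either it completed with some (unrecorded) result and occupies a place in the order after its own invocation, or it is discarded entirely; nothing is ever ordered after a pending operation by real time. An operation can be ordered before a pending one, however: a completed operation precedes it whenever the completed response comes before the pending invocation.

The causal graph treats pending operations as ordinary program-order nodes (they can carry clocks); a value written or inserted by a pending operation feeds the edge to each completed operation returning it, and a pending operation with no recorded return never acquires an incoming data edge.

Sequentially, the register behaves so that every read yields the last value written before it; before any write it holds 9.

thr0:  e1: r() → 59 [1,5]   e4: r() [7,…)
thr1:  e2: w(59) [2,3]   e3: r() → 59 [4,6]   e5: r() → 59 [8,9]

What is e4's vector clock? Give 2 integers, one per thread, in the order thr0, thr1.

invoked at 2, e2 has no predecessors; its own thr1 bump gives (0, 1)
e3 (invocation 4): componentwise max over VC(e2)=(0, 1), +1 at thr1, giving (0, 2)
e1 (invocation 1): componentwise max over VC(e2)=(0, 1), +1 at thr0, giving (1, 1)
e5 (invocation 8): componentwise max over VC(e2)=(0, 1), VC(e3)=(0, 2), +1 at thr1, giving (0, 3)
e4 (invocation 7): componentwise max over VC(e1)=(1, 1), +1 at thr0, giving (2, 1)
target: VC(e4) = (2, 1)

(2, 1)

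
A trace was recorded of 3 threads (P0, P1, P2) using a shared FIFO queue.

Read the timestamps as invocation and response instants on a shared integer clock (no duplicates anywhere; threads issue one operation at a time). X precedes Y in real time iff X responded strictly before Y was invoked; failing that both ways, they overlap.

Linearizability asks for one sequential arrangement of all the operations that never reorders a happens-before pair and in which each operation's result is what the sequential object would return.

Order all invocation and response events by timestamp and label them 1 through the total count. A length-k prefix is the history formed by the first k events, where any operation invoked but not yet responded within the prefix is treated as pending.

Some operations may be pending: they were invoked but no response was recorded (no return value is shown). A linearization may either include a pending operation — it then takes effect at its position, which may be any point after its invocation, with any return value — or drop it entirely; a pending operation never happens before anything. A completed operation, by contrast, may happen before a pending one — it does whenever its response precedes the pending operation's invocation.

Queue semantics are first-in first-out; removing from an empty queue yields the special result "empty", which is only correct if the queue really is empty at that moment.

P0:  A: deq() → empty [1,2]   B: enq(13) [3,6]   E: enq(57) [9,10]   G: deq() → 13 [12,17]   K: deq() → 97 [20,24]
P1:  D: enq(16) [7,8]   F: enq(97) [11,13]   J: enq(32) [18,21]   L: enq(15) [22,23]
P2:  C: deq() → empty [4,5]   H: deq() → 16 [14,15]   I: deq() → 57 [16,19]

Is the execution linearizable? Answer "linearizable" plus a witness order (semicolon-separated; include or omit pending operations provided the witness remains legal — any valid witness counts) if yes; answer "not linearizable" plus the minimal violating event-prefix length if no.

linearizable — witness: A; C; B; D; E; F; G; H; I; J; K; L

step 1: A deq() → empty — queue <>
step 2: C deq() → empty — queue <>
step 3: B enq(13) — queue <13>
step 4: D enq(16) — queue <13,16>
step 5: E enq(57) — queue <13,16,57>
step 6: F enq(97) — queue <13,16,57,97>
step 7: G deq() → 13 — queue <16,57,97>
step 8: H deq() → 16 — queue <57,97>
step 9: I deq() → 57 — queue <97>
step 10: J enq(32) — queue <97,32>
step 11: K deq() → 97 — queue <32>
step 12: L enq(15) — queue <32,15>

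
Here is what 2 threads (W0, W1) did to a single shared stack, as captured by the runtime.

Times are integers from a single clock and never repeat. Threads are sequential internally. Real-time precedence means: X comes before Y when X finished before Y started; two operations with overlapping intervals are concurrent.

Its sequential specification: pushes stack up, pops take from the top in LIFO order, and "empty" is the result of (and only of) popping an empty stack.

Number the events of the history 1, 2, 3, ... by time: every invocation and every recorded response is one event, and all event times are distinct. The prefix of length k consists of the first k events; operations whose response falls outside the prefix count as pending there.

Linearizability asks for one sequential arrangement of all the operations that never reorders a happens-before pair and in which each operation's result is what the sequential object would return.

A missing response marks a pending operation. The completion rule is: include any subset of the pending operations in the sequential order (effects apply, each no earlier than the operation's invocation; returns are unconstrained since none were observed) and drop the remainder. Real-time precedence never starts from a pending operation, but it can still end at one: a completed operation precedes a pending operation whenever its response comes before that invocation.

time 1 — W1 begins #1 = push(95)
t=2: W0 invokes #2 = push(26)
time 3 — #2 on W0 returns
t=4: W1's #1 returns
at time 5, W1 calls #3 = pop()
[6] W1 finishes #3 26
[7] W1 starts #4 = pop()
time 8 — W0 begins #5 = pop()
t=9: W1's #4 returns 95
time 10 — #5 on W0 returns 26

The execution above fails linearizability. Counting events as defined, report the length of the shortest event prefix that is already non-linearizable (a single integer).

events 1..9 are linearizable; a witness order is #1, #2, #3, #4:
step 1: #1 push(95) — stack <95>
step 2: #2 push(26) — stack <95,26>
step 3: #3 pop() → 26 — stack <95>
step 4: #4 pop() → 95 — stack <>
event 10 — #5's response, time 10 — after it, nothing linearizes
one such order, #1, #2, #3, #4, #5, breaks at step 5 where #5 pop() → 26 is illegal
one such order, #1, #2, #3, #5, #4, breaks at step 4 where #5 pop() → 26 is illegal

10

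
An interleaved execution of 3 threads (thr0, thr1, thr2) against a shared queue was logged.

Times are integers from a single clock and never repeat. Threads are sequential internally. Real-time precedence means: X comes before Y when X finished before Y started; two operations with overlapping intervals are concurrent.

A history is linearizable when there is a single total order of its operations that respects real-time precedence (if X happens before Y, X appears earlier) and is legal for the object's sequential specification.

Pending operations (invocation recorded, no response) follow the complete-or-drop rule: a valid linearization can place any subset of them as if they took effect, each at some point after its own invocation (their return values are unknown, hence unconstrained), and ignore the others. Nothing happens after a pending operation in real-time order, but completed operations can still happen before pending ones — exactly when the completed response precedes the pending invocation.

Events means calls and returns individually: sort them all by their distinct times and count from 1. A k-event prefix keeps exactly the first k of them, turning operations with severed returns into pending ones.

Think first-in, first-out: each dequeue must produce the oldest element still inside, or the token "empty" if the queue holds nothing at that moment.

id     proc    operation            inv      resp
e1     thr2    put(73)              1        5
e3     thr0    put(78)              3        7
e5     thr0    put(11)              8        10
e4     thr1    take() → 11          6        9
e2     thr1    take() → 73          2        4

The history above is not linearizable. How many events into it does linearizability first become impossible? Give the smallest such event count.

9

one valid order for events 1..8 is e1, e2, e3:
step 1: e1 put(73) — queue <73>
step 2: e2 take() → 73 — queue <>
step 3: e3 put(78) — queue <78>
at event 9 (e4's time-9 response) nothing linearizes any more
no completion choice of the 1 pending operation (e5) rescues it — every subset was tried
e.g. e1, e2, e3, e4 (pending dropped): illegal at step 4, since e4 take() → 11 cannot apply there
e.g. e1, e2, e4, e3 (pending dropped): illegal at step 3, since e4 take() → 11 cannot apply there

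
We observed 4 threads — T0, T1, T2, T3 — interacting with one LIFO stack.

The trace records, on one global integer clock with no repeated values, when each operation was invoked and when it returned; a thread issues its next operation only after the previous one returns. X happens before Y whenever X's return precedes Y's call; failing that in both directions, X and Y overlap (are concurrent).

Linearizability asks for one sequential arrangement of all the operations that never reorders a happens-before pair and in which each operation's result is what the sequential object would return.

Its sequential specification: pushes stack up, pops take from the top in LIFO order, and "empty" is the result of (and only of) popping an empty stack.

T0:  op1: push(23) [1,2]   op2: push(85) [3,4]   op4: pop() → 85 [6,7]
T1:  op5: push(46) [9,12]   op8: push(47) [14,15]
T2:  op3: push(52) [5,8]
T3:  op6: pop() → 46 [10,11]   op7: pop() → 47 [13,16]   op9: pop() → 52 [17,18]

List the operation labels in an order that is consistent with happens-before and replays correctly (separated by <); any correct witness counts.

op1 < op2 < op4 < op3 < op5 < op6 < op8 < op7 < op9

step 1: op1 push(23) — stack <23>
step 2: op2 push(85) — stack <23,85>
step 3: op4 pop() → 85 — stack <23>
step 4: op3 push(52) — stack <23,52>
step 5: op5 push(46) — stack <23,52,46>
step 6: op6 pop() → 46 — stack <23,52>
step 7: op8 push(47) — stack <23,52,47>
step 8: op7 pop() → 47 — stack <23,52>
step 9: op9 pop() → 52 — stack <23>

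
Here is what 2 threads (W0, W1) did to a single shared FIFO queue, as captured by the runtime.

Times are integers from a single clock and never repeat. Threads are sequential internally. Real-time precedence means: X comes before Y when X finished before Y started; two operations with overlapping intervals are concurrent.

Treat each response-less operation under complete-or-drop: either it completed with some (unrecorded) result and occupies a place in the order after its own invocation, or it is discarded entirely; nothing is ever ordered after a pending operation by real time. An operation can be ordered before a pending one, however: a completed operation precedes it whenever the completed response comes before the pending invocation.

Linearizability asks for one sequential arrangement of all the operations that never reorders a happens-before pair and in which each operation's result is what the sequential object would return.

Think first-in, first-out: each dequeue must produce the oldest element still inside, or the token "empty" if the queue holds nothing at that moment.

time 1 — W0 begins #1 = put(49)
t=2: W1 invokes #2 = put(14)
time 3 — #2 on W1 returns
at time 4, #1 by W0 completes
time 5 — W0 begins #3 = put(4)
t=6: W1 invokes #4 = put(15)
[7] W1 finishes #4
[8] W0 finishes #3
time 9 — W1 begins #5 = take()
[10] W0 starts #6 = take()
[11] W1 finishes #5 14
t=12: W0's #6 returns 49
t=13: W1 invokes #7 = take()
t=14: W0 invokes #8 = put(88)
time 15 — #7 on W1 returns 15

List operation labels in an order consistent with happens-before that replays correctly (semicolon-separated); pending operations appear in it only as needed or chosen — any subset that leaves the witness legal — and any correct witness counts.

#1; #2; #4; #3; #6; #5; #7

after step 1 (#1 put(49)): queue <49>
after step 2 (#2 put(14)): queue <49,14>
after step 3 (#4 put(15)): queue <49,14,15>
after step 4 (#3 put(4)): queue <49,14,15,4>
after step 5 (#6 take() → 49): queue <14,15,4>
after step 6 (#5 take() → 14): queue <15,4>
after step 7 (#7 take() → 15): queue <4>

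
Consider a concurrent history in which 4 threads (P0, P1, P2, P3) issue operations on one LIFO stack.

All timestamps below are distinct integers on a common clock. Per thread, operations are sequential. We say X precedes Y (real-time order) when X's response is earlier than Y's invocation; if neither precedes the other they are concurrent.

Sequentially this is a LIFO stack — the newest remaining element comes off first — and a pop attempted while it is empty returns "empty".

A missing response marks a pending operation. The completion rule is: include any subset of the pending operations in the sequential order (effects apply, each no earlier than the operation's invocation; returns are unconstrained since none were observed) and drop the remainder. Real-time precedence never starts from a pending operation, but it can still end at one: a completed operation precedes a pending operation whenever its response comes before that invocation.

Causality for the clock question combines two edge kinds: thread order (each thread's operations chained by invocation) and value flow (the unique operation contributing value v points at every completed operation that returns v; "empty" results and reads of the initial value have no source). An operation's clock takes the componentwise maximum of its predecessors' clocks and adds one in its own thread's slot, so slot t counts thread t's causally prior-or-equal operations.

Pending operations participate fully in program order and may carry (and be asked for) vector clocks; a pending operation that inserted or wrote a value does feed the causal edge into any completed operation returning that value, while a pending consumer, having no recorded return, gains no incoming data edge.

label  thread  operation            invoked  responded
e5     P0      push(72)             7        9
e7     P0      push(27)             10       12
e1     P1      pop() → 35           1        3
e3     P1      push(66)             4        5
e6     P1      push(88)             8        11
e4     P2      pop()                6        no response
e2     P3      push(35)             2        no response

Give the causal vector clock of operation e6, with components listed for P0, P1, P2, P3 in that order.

(0, 3, 0, 1)

e2 (invocation 2): nothing precedes it; P3's component alone gives (0, 0, 0, 1)
e4 (invocation 6): nothing precedes it; P2's component alone gives (0, 0, 1, 0)
e5 (invocation 7): nothing precedes it; P0's component alone gives (1, 0, 0, 0)
invoked at 1, e1 merges VC(e2)=(0, 0, 0, 1) and bumps P1's slot → (0, 1, 0, 1)
invoked at 10, e7 merges VC(e5)=(1, 0, 0, 0) and bumps P0's slot → (2, 0, 0, 0)
invoked at 4, e3 merges VC(e1)=(0, 1, 0, 1) and bumps P1's slot → (0, 2, 0, 1)
invoked at 8, e6 merges VC(e3)=(0, 2, 0, 1) and bumps P1's slot → (0, 3, 0, 1)
target: VC(e6) = (0, 3, 0, 1)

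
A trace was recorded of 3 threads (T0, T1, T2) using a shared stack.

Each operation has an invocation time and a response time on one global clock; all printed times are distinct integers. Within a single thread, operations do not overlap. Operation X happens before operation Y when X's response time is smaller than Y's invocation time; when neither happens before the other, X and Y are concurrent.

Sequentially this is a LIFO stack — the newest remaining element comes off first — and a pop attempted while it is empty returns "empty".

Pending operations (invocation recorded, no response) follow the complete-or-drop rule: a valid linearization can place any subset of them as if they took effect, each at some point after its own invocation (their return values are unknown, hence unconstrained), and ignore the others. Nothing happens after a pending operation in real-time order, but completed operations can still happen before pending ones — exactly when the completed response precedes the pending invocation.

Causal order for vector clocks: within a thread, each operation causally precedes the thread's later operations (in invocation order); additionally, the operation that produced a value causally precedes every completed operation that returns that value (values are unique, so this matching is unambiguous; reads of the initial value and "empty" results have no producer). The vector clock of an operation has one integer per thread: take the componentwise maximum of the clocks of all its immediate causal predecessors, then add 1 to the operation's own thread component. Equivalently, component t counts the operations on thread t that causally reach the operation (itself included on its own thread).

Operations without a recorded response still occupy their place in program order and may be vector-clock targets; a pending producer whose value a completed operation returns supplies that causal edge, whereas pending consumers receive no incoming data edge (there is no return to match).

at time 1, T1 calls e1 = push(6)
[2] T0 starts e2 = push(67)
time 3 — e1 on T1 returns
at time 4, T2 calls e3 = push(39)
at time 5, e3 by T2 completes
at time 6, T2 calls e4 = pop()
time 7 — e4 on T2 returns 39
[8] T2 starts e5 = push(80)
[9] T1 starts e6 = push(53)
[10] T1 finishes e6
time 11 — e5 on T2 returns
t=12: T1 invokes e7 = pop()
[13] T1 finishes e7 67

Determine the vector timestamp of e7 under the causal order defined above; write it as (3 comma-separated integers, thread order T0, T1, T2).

root op e3, invoked 4: fresh clock plus T2's own tick → (0, 0, 1)
root op e1, invoked 1: fresh clock plus T1's own tick → (0, 1, 0)
root op e2, invoked 2: fresh clock plus T0's own tick → (1, 0, 0)
e4, invoked 6, takes VC(e3)=(0, 0, 1) under max, adds 1 for T2 → (0, 0, 2)
e6, invoked 9, takes VC(e1)=(0, 1, 0) under max, adds 1 for T1 → (0, 2, 0)
e5, invoked 8, takes VC(e4)=(0, 0, 2) under max, adds 1 for T2 → (0, 0, 3)
e7, invoked 12, takes VC(e2)=(1, 0, 0), VC(e6)=(0, 2, 0) under max, adds 1 for T1 → (1, 3, 0)
target: VC(e7) = (1, 3, 0)

(1, 3, 0)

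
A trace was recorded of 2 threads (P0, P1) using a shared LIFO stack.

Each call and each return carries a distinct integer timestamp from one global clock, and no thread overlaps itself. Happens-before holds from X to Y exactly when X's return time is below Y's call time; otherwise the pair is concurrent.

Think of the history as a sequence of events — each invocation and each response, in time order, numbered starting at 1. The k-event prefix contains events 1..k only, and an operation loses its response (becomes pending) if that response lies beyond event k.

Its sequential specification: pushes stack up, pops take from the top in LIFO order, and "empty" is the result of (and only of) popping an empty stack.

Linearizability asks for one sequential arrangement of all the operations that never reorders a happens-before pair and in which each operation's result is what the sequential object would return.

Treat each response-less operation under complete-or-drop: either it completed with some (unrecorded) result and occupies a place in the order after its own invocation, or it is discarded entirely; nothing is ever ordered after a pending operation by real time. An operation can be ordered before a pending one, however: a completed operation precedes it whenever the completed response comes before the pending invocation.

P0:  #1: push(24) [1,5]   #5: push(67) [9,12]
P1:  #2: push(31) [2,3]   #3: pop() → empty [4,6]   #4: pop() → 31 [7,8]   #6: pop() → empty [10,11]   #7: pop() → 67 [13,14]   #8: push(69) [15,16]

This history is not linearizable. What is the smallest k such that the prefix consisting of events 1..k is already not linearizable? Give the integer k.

6

events 1..5 are linearizable, e.g. via #1, #2:
1. #1 push(24), leaving stack <24>
2. #2 push(31), leaving stack <24,31>
with event 6 included (#3 responding at time 6), all real-time-consistent orders fail
take #1, #2, #3: step 3 already fails, because #3 pop() → empty cannot occur there
take #2, #1, #3: step 3 already fails, because #3 pop() → empty cannot occur there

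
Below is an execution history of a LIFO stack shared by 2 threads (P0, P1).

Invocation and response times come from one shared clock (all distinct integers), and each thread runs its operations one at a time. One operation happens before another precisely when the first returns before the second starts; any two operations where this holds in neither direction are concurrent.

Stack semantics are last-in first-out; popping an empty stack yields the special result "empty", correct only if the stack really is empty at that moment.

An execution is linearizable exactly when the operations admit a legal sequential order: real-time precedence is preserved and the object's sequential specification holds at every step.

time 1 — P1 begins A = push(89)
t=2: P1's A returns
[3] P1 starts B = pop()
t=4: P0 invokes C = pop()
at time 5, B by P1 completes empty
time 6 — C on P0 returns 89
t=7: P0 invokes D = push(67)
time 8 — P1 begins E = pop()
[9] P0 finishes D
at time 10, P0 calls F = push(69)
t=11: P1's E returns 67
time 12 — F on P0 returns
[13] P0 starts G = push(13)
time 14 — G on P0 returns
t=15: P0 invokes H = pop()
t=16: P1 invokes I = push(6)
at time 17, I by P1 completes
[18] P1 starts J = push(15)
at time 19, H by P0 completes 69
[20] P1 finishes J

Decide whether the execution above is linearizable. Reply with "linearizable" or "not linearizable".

events 1..18 are fine; event 19 — the response of H at time 19 — makes the prefix non-linearizable
no legal order exists: 12 real-time-consistent candidates over 9 completed LIFO stack operations, all rejected
no completion choice of the 1 pending operation (J) rescues it — every subset was tried
e.g. A, B, C, D, E, F, G, H, I (pending dropped): illegal at step 2, since B pop() → empty cannot apply there
e.g. A, B, C, D, E, F, G, I, H (pending dropped): illegal at step 2, since B pop() → empty cannot apply there

not linearizable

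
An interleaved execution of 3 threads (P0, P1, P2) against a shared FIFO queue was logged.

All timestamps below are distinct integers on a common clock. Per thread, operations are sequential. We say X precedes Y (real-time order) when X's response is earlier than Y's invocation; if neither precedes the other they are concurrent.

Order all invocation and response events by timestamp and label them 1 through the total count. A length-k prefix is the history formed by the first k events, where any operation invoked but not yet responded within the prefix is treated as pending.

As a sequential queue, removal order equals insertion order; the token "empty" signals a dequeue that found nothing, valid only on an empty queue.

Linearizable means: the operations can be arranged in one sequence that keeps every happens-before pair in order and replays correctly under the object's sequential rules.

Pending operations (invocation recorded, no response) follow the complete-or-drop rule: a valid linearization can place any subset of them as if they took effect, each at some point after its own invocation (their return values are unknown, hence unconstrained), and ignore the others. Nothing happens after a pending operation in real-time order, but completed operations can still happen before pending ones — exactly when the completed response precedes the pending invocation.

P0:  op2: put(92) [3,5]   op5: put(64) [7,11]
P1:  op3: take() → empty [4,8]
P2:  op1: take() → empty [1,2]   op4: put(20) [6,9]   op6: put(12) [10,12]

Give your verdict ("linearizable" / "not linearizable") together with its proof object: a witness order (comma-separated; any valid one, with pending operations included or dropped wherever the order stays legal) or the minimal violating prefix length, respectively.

linearizable — witness: op1, op3, op2, op4, op5, op6

1. op1 take() → empty, leaving queue <>
2. op3 take() → empty, leaving queue <>
3. op2 put(92), leaving queue <92>
4. op4 put(20), leaving queue <92,20>
5. op5 put(64), leaving queue <92,20,64>
6. op6 put(12), leaving queue <92,20,64,12>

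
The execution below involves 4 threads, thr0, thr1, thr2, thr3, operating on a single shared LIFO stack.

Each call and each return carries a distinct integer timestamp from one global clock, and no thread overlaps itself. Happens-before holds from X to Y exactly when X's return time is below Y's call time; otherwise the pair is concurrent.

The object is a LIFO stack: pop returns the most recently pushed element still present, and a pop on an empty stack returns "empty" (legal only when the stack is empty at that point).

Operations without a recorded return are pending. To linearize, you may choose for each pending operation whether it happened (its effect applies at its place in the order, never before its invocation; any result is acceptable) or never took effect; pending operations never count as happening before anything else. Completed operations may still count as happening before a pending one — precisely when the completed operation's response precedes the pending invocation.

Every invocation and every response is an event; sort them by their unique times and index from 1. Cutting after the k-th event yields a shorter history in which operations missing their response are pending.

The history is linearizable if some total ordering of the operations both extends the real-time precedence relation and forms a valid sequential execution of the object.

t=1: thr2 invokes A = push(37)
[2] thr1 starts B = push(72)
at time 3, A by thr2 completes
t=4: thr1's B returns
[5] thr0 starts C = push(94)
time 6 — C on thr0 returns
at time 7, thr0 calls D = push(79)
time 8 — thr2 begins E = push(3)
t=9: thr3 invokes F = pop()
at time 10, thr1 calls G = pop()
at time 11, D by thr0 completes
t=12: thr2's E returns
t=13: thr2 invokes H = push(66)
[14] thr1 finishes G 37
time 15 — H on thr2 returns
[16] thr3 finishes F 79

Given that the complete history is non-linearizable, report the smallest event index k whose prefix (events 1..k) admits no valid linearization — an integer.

events 1..15 are linearizable, e.g. via B, A, C, F, G, D, E, H:
step 1: B push(72) — stack <72>
step 2: A push(37) — stack <72,37>
step 3: C push(94) — stack <72,37,94>
step 4: F pop() (pending, included) — stack <72,37>
step 5: G pop() → 37 — stack <72>
step 6: D push(79) — stack <72,79>
step 7: E push(3) — stack <72,79,3>
step 8: H push(66) — stack <72,79,3,66>
once event 16 joins (F's response, time 16), exhaustive search finds no witness
for example A, B, C, D, E, F, G, H fails at step 6: F pop() → 79 is not legal there
for example A, B, C, D, E, F, H, G fails at step 6: F pop() → 79 is not legal there

16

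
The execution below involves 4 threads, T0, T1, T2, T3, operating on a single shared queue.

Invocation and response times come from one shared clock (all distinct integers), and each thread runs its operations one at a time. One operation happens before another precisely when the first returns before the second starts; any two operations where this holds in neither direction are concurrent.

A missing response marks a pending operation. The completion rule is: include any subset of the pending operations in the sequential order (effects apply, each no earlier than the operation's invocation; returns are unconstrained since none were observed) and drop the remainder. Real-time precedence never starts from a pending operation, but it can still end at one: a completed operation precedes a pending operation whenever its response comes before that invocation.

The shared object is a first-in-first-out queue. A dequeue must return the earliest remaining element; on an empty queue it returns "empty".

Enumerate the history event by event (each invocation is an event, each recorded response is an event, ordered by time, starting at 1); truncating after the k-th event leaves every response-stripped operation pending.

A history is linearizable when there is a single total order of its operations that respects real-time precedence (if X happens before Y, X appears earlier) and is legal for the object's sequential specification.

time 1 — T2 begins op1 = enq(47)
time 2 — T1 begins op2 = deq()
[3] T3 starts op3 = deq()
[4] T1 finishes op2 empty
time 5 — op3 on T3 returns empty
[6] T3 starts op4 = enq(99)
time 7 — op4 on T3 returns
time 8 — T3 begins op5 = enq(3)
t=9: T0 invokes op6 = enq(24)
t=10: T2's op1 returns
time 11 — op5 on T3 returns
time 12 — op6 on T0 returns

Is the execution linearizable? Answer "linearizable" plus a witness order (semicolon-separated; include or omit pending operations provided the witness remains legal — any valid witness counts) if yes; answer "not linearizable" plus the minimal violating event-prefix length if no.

step 1: op2 deq() → empty — queue <>
step 2: op3 deq() → empty — queue <>
step 3: op1 enq(47) — queue <47>
step 4: op4 enq(99) — queue <47,99>
step 5: op5 enq(3) — queue <47,99,3>
step 6: op6 enq(24) — queue <47,99,3,24>

linearizable — witness: op2; op3; op1; op4; op5; op6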